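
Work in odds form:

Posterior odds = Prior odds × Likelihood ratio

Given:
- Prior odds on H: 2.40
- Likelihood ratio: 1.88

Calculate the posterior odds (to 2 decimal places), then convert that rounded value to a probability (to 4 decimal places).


Step 1: Calculate posterior odds
Posterior odds = Prior odds × LR
               = 2.40 × 1.88
               = 4.51

Step 2: Convert to probability
P(H|E) = Posterior odds / (1 + Posterior odds)
       = 4.51 / (1 + 4.51)
       = 4.51 / 5.51
       = 0.8185

The evidence increased P(H) from 0.7059 to 0.8185.


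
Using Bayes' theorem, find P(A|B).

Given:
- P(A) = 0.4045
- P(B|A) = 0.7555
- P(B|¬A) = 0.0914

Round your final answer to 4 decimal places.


Bayes' theorem: P(A|B) = P(B|A) × P(A) / P(B)

Step 1: Calculate P(B) using law of total probability
P(B) = P(B|A)P(A) + P(B|¬A)P(¬A)
     = 0.7555 × 0.4045 + 0.0914 × 0.5955
     = 0.30559975 + 0.05442870
     = 0.36002845

Step 2: Apply Bayes' theorem
P(A|B) = P(B|A) × P(A) / P(B)
       = 0.30559975 / 0.36002845
       = 0.8488


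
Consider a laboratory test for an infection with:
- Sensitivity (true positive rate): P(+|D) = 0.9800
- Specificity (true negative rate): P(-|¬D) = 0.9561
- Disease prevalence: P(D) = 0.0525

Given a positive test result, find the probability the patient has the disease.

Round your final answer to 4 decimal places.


Let D = has disease, + = positive test

Given:
- P(D) = 0.0525 (prevalence)
- P(+|D) = 0.9800 (sensitivity)
- P(-|¬D) = 0.9561 (specificity)
- P(+|¬D) = 0.0439 (false positive rate = 1 - specificity)

Step 1: Find P(+)
P(+) = P(+|D)P(D) + P(+|¬D)P(¬D)
     = 0.9800 × 0.0525 + 0.0439 × 0.9475
     = 0.05145000 + 0.04159525
     = 0.09304525

Step 2: Apply Bayes' theorem for P(D|+)
P(D|+) = P(+|D)P(D) / P(+)
       = 0.05145000 / 0.09304525
       = 0.5530


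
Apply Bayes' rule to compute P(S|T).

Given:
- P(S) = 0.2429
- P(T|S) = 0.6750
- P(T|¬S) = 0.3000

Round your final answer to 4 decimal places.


Bayes' theorem: P(S|T) = P(T|S) × P(S) / P(T)

Step 1: Calculate P(T) using law of total probability
P(T) = P(T|S)P(S) + P(T|¬S)P(¬S)
     = 0.6750 × 0.2429 + 0.3000 × 0.7571
     = 0.16395750 + 0.22713000
     = 0.39108750

Step 2: Apply Bayes' theorem
P(S|T) = P(T|S) × P(S) / P(T)
       = 0.16395750 / 0.39108750
       = 0.4192


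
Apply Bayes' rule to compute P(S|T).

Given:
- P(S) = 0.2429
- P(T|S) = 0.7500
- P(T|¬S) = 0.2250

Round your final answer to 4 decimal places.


Bayes' theorem: P(S|T) = P(T|S) × P(S) / P(T)

Step 1: Calculate P(T) using law of total probability
P(T) = P(T|S)P(S) + P(T|¬S)P(¬S)
     = 0.7500 × 0.2429 + 0.2250 × 0.7571
     = 0.18217500 + 0.17034750
     = 0.35252250

Step 2: Apply Bayes' theorem
P(S|T) = P(T|S) × P(S) / P(T)
       = 0.18217500 / 0.35252250
       = 0.5168


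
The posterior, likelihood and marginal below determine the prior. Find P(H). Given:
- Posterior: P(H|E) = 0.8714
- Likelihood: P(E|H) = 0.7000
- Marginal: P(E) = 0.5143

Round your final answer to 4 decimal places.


From Bayes' theorem: P(H|E) = P(E|H) × P(H) / P(E)

Rearranging for P(H):
P(H) = P(H|E) × P(E) / P(E|H)
     = 0.8714 × 0.5143 / 0.7000
     = 0.44816102 / 0.7000
     = 0.6402


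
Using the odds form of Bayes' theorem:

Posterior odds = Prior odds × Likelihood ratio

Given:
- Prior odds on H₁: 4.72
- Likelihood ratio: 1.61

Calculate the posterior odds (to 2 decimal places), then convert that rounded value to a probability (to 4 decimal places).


Step 1: Calculate posterior odds
Posterior odds = Prior odds × LR
               = 4.72 × 1.61
               = 7.60

Step 2: Convert to probability
P(H₁|E) = Posterior odds / (1 + Posterior odds)
       = 7.60 / (1 + 7.60)
       = 7.60 / 8.60
       = 0.8837

The evidence increased P(H₁) from 0.8252 to 0.8837.


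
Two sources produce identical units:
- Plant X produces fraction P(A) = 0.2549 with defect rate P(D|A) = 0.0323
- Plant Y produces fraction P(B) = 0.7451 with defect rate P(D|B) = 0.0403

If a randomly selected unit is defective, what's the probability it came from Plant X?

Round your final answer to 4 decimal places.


Let A = from Plant X, D = defective

Given:
- P(A) = 0.2549, P(B) = 0.7451
- P(D|A) = 0.0323, P(D|B) = 0.0403

Step 1: Find P(D)
P(D) = P(D|A)P(A) + P(D|B)P(B)
     = 0.0323 × 0.2549 + 0.0403 × 0.7451
     = 0.00823327 + 0.03002753
     = 0.03826080

Step 2: Apply Bayes' theorem
P(A|D) = P(D|A)P(A) / P(D)
       = 0.00823327 / 0.03826080
       = 0.2152


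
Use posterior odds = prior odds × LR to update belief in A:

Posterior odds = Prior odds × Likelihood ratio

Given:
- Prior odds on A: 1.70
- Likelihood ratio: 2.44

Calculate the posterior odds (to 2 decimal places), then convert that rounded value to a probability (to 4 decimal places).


Step 1: Calculate posterior odds
Posterior odds = Prior odds × LR
               = 1.70 × 2.44
               = 4.15

Step 2: Convert to probability
P(A|E) = Posterior odds / (1 + Posterior odds)
       = 4.15 / (1 + 4.15)
       = 4.15 / 5.15
       = 0.8058

The evidence increased P(A) from 0.6296 to 0.8058.


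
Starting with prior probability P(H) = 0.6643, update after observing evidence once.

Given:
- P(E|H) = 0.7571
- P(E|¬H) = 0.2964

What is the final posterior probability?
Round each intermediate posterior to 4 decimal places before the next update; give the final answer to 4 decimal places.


Sequential Bayesian updating:

Initial prior: P(H) = 0.6643

Update 1:
  P(E) = 0.7571 × 0.6643 + 0.2964 × 0.3357 = 0.50294153 + 0.09950148 = 0.60244301
  P(H|E) = 0.50294153 / 0.60244301 = 0.8348

Final posterior: 0.8348


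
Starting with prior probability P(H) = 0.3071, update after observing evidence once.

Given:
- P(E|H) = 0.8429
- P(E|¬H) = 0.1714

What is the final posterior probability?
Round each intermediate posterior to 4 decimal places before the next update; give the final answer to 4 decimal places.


Sequential Bayesian updating:

Initial prior: P(H) = 0.3071

Update 1:
  P(E) = 0.8429 × 0.3071 + 0.1714 × 0.6929 = 0.25885459 + 0.11876306 = 0.37761765
  P(H|E) = 0.25885459 / 0.37761765 = 0.6855

Final posterior: 0.6855


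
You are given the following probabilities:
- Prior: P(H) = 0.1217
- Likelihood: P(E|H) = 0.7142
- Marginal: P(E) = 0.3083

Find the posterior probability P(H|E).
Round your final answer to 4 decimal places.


Using Bayes' theorem:

P(H|E) = P(E|H) × P(H) / P(E)
       = 0.7142 × 0.1217 / 0.3083
       = 0.08691814 / 0.3083
       = 0.2819

The evidence strengthens our belief in H.
Prior: 0.1217 → Posterior: 0.2819


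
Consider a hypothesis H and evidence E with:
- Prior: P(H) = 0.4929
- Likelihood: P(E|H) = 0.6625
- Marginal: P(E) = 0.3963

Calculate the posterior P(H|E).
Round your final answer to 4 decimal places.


Using Bayes' theorem:

P(H|E) = P(E|H) × P(H) / P(E)
       = 0.6625 × 0.4929 / 0.3963
       = 0.32654625 / 0.3963
       = 0.8240

The evidence strengthens our belief in H.
Prior: 0.4929 → Posterior: 0.8240


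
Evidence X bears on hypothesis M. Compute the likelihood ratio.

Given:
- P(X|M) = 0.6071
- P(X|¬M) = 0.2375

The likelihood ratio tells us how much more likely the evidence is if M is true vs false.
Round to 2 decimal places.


Likelihood Ratio (LR) = P(X|M) / P(X|¬M)

LR = 0.6071 / 0.2375
   = 2.56

The evidence is 2.56 times more likely if M is true than if M is false.
Because LR exceeds 1, X is evidence for M.


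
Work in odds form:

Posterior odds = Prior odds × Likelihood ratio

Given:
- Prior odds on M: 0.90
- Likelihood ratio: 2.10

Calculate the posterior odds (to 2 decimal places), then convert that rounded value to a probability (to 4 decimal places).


Step 1: Calculate posterior odds
Posterior odds = Prior odds × LR
               = 0.90 × 2.10
               = 1.89

Step 2: Convert to probability
P(M|E) = Posterior odds / (1 + Posterior odds)
       = 1.89 / (1 + 1.89)
       = 1.89 / 2.89
       = 0.6540

The evidence increased P(M) from 0.4737 to 0.6540.


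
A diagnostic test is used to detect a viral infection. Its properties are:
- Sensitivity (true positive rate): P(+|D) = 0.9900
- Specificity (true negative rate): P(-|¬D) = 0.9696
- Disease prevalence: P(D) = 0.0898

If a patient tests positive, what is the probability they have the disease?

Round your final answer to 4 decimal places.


Let D = has disease, + = positive test

Given:
- P(D) = 0.0898 (prevalence)
- P(+|D) = 0.9900 (sensitivity)
- P(-|¬D) = 0.9696 (specificity)
- P(+|¬D) = 0.0304 (false positive rate = 1 - specificity)

Step 1: Find P(+)
P(+) = P(+|D)P(D) + P(+|¬D)P(¬D)
     = 0.9900 × 0.0898 + 0.0304 × 0.9102
     = 0.08890200 + 0.02767008
     = 0.11657208

Step 2: Apply Bayes' theorem for P(D|+)
P(D|+) = P(+|D)P(D) / P(+)
       = 0.08890200 / 0.11657208
       = 0.7626


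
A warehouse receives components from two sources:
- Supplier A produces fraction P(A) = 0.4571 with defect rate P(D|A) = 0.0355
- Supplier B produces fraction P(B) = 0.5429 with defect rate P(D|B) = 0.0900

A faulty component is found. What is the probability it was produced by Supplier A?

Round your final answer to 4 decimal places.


Let A = from Supplier A, D = faulty

Given:
- P(A) = 0.4571, P(B) = 0.5429
- P(D|A) = 0.0355, P(D|B) = 0.0900

Step 1: Find P(D)
P(D) = P(D|A)P(A) + P(D|B)P(B)
     = 0.0355 × 0.4571 + 0.0900 × 0.5429
     = 0.01622705 + 0.04886100
     = 0.06508805

Step 2: Apply Bayes' theorem
P(A|D) = P(D|A)P(A) / P(D)
       = 0.01622705 / 0.06508805
       = 0.2493


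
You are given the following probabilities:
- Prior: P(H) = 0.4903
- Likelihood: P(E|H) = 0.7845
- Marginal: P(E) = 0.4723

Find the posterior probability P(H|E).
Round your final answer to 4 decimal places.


Using Bayes' theorem:

P(H|E) = P(E|H) × P(H) / P(E)
       = 0.7845 × 0.4903 / 0.4723
       = 0.38464035 / 0.4723
       = 0.8144

The evidence strengthens our belief in H.
Prior: 0.4903 → Posterior: 0.8144


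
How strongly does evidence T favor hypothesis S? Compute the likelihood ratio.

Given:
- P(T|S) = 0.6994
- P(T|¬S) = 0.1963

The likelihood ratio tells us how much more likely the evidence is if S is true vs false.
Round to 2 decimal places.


Likelihood Ratio (LR) = P(T|S) / P(T|¬S)

LR = 0.6994 / 0.1963
   = 3.56

The evidence is 3.56 times more likely if S is true than if S is false.
Because LR exceeds 1, T is evidence for S.


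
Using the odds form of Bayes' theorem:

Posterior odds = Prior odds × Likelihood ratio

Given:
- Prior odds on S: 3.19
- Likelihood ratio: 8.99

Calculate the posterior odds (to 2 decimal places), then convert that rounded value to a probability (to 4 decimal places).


Step 1: Calculate posterior odds
Posterior odds = Prior odds × LR
               = 3.19 × 8.99
               = 28.68

Step 2: Convert to probability
P(S|E) = Posterior odds / (1 + Posterior odds)
       = 28.68 / (1 + 28.68)
       = 28.68 / 29.68
       = 0.9663

The evidence increased P(S) from 0.7613 to 0.9663.


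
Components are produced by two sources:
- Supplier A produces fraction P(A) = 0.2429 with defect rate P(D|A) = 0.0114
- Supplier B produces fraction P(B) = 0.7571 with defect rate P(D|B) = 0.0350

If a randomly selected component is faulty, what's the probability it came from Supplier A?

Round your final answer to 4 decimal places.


Let A = from Supplier A, D = faulty

Given:
- P(A) = 0.2429, P(B) = 0.7571
- P(D|A) = 0.0114, P(D|B) = 0.0350

Step 1: Find P(D)
P(D) = P(D|A)P(A) + P(D|B)P(B)
     = 0.0114 × 0.2429 + 0.0350 × 0.7571
     = 0.00276906 + 0.02649850
     = 0.02926756

Step 2: Apply Bayes' theorem
P(A|D) = P(D|A)P(A) / P(D)
       = 0.00276906 / 0.02926756
       = 0.0946


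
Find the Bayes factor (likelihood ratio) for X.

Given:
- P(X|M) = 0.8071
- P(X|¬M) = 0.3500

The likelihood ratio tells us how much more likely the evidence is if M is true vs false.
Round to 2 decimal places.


Likelihood Ratio (LR) = P(X|M) / P(X|¬M)

LR = 0.8071 / 0.3500
   = 2.31

The evidence is 2.31 times more likely if M is true than if M is false.
LR > 1, so observing X raises the odds in favor of M.


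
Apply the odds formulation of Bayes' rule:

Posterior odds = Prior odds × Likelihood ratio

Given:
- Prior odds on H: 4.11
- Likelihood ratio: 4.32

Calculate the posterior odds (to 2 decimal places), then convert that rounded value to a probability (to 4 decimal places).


Step 1: Calculate posterior odds
Posterior odds = Prior odds × LR
               = 4.11 × 4.32
               = 17.76

Step 2: Convert to probability
P(H|E) = Posterior odds / (1 + Posterior odds)
       = 17.76 / (1 + 17.76)
       = 17.76 / 18.76
       = 0.9467

The evidence increased P(H) from 0.8043 to 0.9467.


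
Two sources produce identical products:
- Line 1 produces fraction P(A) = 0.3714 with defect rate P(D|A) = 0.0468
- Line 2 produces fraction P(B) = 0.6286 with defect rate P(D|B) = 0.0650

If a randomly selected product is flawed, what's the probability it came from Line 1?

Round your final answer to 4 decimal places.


Let A = from Line 1, D = flawed

Given:
- P(A) = 0.3714, P(B) = 0.6286
- P(D|A) = 0.0468, P(D|B) = 0.0650

Step 1: Find P(D)
P(D) = P(D|A)P(A) + P(D|B)P(B)
     = 0.0468 × 0.3714 + 0.0650 × 0.6286
     = 0.01738152 + 0.04085900
     = 0.05824052

Step 2: Apply Bayes' theorem
P(A|D) = P(D|A)P(A) / P(D)
       = 0.01738152 / 0.05824052
       = 0.2984


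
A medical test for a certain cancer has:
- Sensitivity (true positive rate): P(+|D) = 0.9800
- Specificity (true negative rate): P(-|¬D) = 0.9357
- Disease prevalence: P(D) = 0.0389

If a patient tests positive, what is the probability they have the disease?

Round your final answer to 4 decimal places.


Let D = has disease, + = positive test

Given:
- P(D) = 0.0389 (prevalence)
- P(+|D) = 0.9800 (sensitivity)
- P(-|¬D) = 0.9357 (specificity)
- P(+|¬D) = 0.0643 (false positive rate = 1 - specificity)

Step 1: Find P(+)
P(+) = P(+|D)P(D) + P(+|¬D)P(¬D)
     = 0.9800 × 0.0389 + 0.0643 × 0.9611
     = 0.03812200 + 0.06179873
     = 0.09992073

Step 2: Apply Bayes' theorem for P(D|+)
P(D|+) = P(+|D)P(D) / P(+)
       = 0.03812200 / 0.09992073
       = 0.3815


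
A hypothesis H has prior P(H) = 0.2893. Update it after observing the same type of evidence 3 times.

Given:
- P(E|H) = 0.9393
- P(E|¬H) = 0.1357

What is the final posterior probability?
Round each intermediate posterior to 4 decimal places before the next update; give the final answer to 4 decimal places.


Sequential Bayesian updating:

Initial prior: P(H) = 0.2893

Update 1:
  P(E) = 0.9393 × 0.2893 + 0.1357 × 0.7107 = 0.27173949 + 0.09644199 = 0.36818148
  P(H|E) = 0.27173949 / 0.36818148 = 0.7381

Update 2:
  P(E) = 0.9393 × 0.7381 + 0.1357 × 0.2619 = 0.69329733 + 0.03553983 = 0.72883716
  P(H|E) = 0.69329733 / 0.72883716 = 0.9512

Update 3:
  P(E) = 0.9393 × 0.9512 + 0.1357 × 0.0488 = 0.89346216 + 0.00662216 = 0.90008432
  P(H|E) = 0.89346216 / 0.90008432 = 0.9926

Final posterior: 0.9926


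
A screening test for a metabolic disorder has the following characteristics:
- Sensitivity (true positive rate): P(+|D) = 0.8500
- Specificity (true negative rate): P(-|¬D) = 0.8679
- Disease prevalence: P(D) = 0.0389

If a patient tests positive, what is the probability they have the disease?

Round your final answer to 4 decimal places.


Let D = has disease, + = positive test

Given:
- P(D) = 0.0389 (prevalence)
- P(+|D) = 0.8500 (sensitivity)
- P(-|¬D) = 0.8679 (specificity)
- P(+|¬D) = 0.1321 (false positive rate = 1 - specificity)

Step 1: Find P(+)
P(+) = P(+|D)P(D) + P(+|¬D)P(¬D)
     = 0.8500 × 0.0389 + 0.1321 × 0.9611
     = 0.03306500 + 0.12696131
     = 0.16002631

Step 2: Apply Bayes' theorem for P(D|+)
P(D|+) = P(+|D)P(D) / P(+)
       = 0.03306500 / 0.16002631
       = 0.2066


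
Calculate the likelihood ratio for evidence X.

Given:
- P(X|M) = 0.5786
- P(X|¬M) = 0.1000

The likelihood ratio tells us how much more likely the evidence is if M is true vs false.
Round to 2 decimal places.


Likelihood Ratio (LR) = P(X|M) / P(X|¬M)

LR = 0.5786 / 0.1000
   = 5.79

The evidence is 5.79 times more likely if M is true than if M is false.
Since LR > 1, the evidence supports M over ¬M.


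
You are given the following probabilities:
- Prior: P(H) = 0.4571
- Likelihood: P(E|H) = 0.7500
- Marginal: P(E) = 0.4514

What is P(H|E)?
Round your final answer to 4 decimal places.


Using Bayes' theorem:

P(H|E) = P(E|H) × P(H) / P(E)
       = 0.7500 × 0.4571 / 0.4514
       = 0.34282500 / 0.4514
       = 0.7595

The evidence strengthens our belief in H.
Prior: 0.4571 → Posterior: 0.7595


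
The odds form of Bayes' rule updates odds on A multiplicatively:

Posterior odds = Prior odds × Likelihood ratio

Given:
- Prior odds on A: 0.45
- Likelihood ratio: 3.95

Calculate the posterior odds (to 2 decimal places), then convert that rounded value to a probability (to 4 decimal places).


Step 1: Calculate posterior odds
Posterior odds = Prior odds × LR
               = 0.45 × 3.95
               = 1.78

Step 2: Convert to probability
P(A|E) = Posterior odds / (1 + Posterior odds)
       = 1.78 / (1 + 1.78)
       = 1.78 / 2.78
       = 0.6403

The evidence increased P(A) from 0.3103 to 0.6403.


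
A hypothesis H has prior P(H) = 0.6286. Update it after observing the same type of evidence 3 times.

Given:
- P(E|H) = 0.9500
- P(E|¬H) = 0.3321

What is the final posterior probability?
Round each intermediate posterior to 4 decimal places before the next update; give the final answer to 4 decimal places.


Sequential Bayesian updating:

Initial prior: P(H) = 0.6286

Update 1:
  P(E) = 0.9500 × 0.6286 + 0.3321 × 0.3714 = 0.59717000 + 0.12334194 = 0.72051194
  P(H|E) = 0.59717000 / 0.72051194 = 0.8288

Update 2:
  P(E) = 0.9500 × 0.8288 + 0.3321 × 0.1712 = 0.78736000 + 0.05685552 = 0.84421552
  P(H|E) = 0.78736000 / 0.84421552 = 0.9327

Update 3:
  P(E) = 0.9500 × 0.9327 + 0.3321 × 0.0673 = 0.88606500 + 0.02235033 = 0.90841533
  P(H|E) = 0.88606500 / 0.90841533 = 0.9754

Final posterior: 0.9754


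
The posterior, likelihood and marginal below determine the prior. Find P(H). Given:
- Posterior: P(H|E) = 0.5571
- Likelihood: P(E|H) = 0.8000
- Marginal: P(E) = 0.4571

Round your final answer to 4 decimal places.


From Bayes' theorem: P(H|E) = P(E|H) × P(H) / P(E)

Rearranging for P(H):
P(H) = P(H|E) × P(E) / P(E|H)
     = 0.5571 × 0.4571 / 0.8000
     = 0.25465041 / 0.8000
     = 0.3183


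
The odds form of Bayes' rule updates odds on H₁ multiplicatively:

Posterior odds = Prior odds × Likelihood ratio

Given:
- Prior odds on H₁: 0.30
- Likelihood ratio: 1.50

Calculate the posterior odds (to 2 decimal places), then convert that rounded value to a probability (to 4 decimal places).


Step 1: Calculate posterior odds
Posterior odds = Prior odds × LR
               = 0.30 × 1.50
               = 0.45

Step 2: Convert to probability
P(H₁|E) = Posterior odds / (1 + Posterior odds)
       = 0.45 / (1 + 0.45)
       = 0.45 / 1.45
       = 0.3103

The evidence increased P(H₁) from 0.2308 to 0.3103.


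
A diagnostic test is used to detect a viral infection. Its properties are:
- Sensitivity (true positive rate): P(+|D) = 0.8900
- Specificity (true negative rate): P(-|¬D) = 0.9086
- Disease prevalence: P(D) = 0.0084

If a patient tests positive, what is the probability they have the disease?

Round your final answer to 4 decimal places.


Let D = has disease, + = positive test

Given:
- P(D) = 0.0084 (prevalence)
- P(+|D) = 0.8900 (sensitivity)
- P(-|¬D) = 0.9086 (specificity)
- P(+|¬D) = 0.0914 (false positive rate = 1 - specificity)

Step 1: Find P(+)
P(+) = P(+|D)P(D) + P(+|¬D)P(¬D)
     = 0.8900 × 0.0084 + 0.0914 × 0.9916
     = 0.00747600 + 0.09063224
     = 0.09810824

Step 2: Apply Bayes' theorem for P(D|+)
P(D|+) = P(+|D)P(D) / P(+)
       = 0.00747600 / 0.09810824
       = 0.0762


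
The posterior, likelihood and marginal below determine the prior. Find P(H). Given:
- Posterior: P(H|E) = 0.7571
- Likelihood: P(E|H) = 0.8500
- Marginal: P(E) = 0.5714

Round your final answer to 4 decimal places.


From Bayes' theorem: P(H|E) = P(E|H) × P(H) / P(E)

Rearranging for P(H):
P(H) = P(H|E) × P(E) / P(E|H)
     = 0.7571 × 0.5714 / 0.8500
     = 0.43260694 / 0.8500
     = 0.5089


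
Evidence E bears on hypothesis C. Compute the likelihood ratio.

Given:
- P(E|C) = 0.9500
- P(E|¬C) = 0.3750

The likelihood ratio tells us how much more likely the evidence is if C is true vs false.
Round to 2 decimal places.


Likelihood Ratio (LR) = P(E|C) / P(E|¬C)

LR = 0.9500 / 0.3750
   = 2.53

The evidence is 2.53 times more likely if C is true than if C is false.
Since LR > 1, the evidence supports C over ¬C.


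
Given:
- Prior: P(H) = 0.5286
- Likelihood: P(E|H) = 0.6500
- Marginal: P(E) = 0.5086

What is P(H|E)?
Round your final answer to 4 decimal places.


Using Bayes' theorem:

P(H|E) = P(E|H) × P(H) / P(E)
       = 0.6500 × 0.5286 / 0.5086
       = 0.34359000 / 0.5086
       = 0.6756

The evidence strengthens our belief in H.
Prior: 0.5286 → Posterior: 0.6756


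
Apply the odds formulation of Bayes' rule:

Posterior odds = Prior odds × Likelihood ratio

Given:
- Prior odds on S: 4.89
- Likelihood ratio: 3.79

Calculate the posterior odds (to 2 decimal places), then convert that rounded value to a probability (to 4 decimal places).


Step 1: Calculate posterior odds
Posterior odds = Prior odds × LR
               = 4.89 × 3.79
               = 18.53

Step 2: Convert to probability
P(S|E) = Posterior odds / (1 + Posterior odds)
       = 18.53 / (1 + 18.53)
       = 18.53 / 19.53
       = 0.9488

The evidence increased P(S) from 0.8302 to 0.9488.


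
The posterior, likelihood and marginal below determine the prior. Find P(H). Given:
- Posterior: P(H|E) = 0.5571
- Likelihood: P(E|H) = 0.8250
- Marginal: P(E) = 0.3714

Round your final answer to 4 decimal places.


From Bayes' theorem: P(H|E) = P(E|H) × P(H) / P(E)

Rearranging for P(H):
P(H) = P(H|E) × P(E) / P(E|H)
     = 0.5571 × 0.3714 / 0.8250
     = 0.20690694 / 0.8250
     = 0.2508


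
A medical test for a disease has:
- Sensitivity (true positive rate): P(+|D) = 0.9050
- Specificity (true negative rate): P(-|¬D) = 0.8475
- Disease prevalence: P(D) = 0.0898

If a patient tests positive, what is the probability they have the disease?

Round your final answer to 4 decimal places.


Let D = has disease, + = positive test

Given:
- P(D) = 0.0898 (prevalence)
- P(+|D) = 0.9050 (sensitivity)
- P(-|¬D) = 0.8475 (specificity)
- P(+|¬D) = 0.1525 (false positive rate = 1 - specificity)

Step 1: Find P(+)
P(+) = P(+|D)P(D) + P(+|¬D)P(¬D)
     = 0.9050 × 0.0898 + 0.1525 × 0.9102
     = 0.08126900 + 0.13880550
     = 0.22007450

Step 2: Apply Bayes' theorem for P(D|+)
P(D|+) = P(+|D)P(D) / P(+)
       = 0.08126900 / 0.22007450
       = 0.3693


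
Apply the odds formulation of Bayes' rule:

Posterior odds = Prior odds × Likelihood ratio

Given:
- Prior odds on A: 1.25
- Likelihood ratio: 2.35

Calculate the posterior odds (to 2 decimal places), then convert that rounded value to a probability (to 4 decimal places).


Step 1: Calculate posterior odds
Posterior odds = Prior odds × LR
               = 1.25 × 2.35
               = 2.94

Step 2: Convert to probability
P(A|E) = Posterior odds / (1 + Posterior odds)
       = 2.94 / (1 + 2.94)
       = 2.94 / 3.94
       = 0.7462

The evidence increased P(A) from 0.5556 to 0.7462.


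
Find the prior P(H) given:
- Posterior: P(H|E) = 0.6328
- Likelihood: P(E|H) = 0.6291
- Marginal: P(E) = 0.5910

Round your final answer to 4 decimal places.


From Bayes' theorem: P(H|E) = P(E|H) × P(H) / P(E)

Rearranging for P(H):
P(H) = P(H|E) × P(E) / P(E|H)
     = 0.6328 × 0.5910 / 0.6291
     = 0.37398480 / 0.6291
     = 0.5945


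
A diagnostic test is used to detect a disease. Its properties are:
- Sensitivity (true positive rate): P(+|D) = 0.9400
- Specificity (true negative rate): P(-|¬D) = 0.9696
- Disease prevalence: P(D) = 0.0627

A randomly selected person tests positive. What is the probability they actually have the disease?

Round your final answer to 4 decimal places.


Let D = has disease, + = positive test

Given:
- P(D) = 0.0627 (prevalence)
- P(+|D) = 0.9400 (sensitivity)
- P(-|¬D) = 0.9696 (specificity)
- P(+|¬D) = 0.0304 (false positive rate = 1 - specificity)

Step 1: Find P(+)
P(+) = P(+|D)P(D) + P(+|¬D)P(¬D)
     = 0.9400 × 0.0627 + 0.0304 × 0.9373
     = 0.05893800 + 0.02849392
     = 0.08743192

Step 2: Apply Bayes' theorem for P(D|+)
P(D|+) = P(+|D)P(D) / P(+)
       = 0.05893800 / 0.08743192
       = 0.6741


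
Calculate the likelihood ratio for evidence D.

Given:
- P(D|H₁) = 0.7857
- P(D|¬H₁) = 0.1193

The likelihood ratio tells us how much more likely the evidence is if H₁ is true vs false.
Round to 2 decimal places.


Likelihood Ratio (LR) = P(D|H₁) / P(D|¬H₁)

LR = 0.7857 / 0.1193
   = 6.59

The evidence is 6.59 times more likely if H₁ is true than if H₁ is false.
LR > 1, so observing D raises the odds in favor of H₁.


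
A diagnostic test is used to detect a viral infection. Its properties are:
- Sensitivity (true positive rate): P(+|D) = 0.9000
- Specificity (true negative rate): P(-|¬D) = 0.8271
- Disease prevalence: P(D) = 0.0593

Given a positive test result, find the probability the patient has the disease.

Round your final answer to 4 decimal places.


Let D = has disease, + = positive test

Given:
- P(D) = 0.0593 (prevalence)
- P(+|D) = 0.9000 (sensitivity)
- P(-|¬D) = 0.8271 (specificity)
- P(+|¬D) = 0.1729 (false positive rate = 1 - specificity)

Step 1: Find P(+)
P(+) = P(+|D)P(D) + P(+|¬D)P(¬D)
     = 0.9000 × 0.0593 + 0.1729 × 0.9407
     = 0.05337000 + 0.16264703
     = 0.21601703

Step 2: Apply Bayes' theorem for P(D|+)
P(D|+) = P(+|D)P(D) / P(+)
       = 0.05337000 / 0.21601703
       = 0.2471


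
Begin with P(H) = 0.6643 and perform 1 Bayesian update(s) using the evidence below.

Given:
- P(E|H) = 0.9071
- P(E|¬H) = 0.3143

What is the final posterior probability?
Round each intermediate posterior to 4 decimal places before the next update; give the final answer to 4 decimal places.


Sequential Bayesian updating:

Initial prior: P(H) = 0.6643

Update 1:
  P(E) = 0.9071 × 0.6643 + 0.3143 × 0.3357 = 0.60258653 + 0.10551051 = 0.70809704
  P(H|E) = 0.60258653 / 0.70809704 = 0.8510

Final posterior: 0.8510


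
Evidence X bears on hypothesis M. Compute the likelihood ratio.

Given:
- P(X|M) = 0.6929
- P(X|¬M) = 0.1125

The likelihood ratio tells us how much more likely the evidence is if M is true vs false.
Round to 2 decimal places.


Likelihood Ratio (LR) = P(X|M) / P(X|¬M)

LR = 0.6929 / 0.1125
   = 6.16

The evidence is 6.16 times more likely if M is true than if M is false.
Because LR exceeds 1, X is evidence for M.


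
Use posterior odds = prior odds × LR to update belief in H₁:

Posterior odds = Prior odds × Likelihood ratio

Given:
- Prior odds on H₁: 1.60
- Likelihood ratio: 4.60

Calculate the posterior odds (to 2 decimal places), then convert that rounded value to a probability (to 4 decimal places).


Step 1: Calculate posterior odds
Posterior odds = Prior odds × LR
               = 1.60 × 4.60
               = 7.36

Step 2: Convert to probability
P(H₁|E) = Posterior odds / (1 + Posterior odds)
       = 7.36 / (1 + 7.36)
       = 7.36 / 8.36
       = 0.8804

The evidence increased P(H₁) from 0.6154 to 0.8804.


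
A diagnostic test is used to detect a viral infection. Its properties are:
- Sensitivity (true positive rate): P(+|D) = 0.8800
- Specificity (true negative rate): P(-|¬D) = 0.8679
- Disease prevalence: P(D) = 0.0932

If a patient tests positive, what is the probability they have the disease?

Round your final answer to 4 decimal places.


Let D = has disease, + = positive test

Given:
- P(D) = 0.0932 (prevalence)
- P(+|D) = 0.8800 (sensitivity)
- P(-|¬D) = 0.8679 (specificity)
- P(+|¬D) = 0.1321 (false positive rate = 1 - specificity)

Step 1: Find P(+)
P(+) = P(+|D)P(D) + P(+|¬D)P(¬D)
     = 0.8800 × 0.0932 + 0.1321 × 0.9068
     = 0.08201600 + 0.11978828
     = 0.20180428

Step 2: Apply Bayes' theorem for P(D|+)
P(D|+) = P(+|D)P(D) / P(+)
       = 0.08201600 / 0.20180428
       = 0.4064


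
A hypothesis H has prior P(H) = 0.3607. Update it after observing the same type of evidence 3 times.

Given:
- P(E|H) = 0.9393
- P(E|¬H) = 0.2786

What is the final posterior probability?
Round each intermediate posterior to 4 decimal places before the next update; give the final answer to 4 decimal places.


Sequential Bayesian updating:

Initial prior: P(H) = 0.3607

Update 1:
  P(E) = 0.9393 × 0.3607 + 0.2786 × 0.6393 = 0.33880551 + 0.17810898 = 0.51691449
  P(H|E) = 0.33880551 / 0.51691449 = 0.6554

Update 2:
  P(E) = 0.9393 × 0.6554 + 0.2786 × 0.3446 = 0.61561722 + 0.09600556 = 0.71162278
  P(H|E) = 0.61561722 / 0.71162278 = 0.8651

Update 3:
  P(E) = 0.9393 × 0.8651 + 0.2786 × 0.1349 = 0.81258843 + 0.03758314 = 0.85017157
  P(H|E) = 0.81258843 / 0.85017157 = 0.9558

Final posterior: 0.9558


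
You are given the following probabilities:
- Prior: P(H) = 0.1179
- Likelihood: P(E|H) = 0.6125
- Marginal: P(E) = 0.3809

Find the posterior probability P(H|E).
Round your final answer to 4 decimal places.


Using Bayes' theorem:

P(H|E) = P(E|H) × P(H) / P(E)
       = 0.6125 × 0.1179 / 0.3809
       = 0.07221375 / 0.3809
       = 0.1896

The evidence strengthens our belief in H.
Prior: 0.1179 → Posterior: 0.1896


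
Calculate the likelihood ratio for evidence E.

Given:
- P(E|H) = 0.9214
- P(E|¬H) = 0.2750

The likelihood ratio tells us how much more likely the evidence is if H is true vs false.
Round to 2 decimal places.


Likelihood Ratio (LR) = P(E|H) / P(E|¬H)

LR = 0.9214 / 0.2750
   = 3.35

The evidence is 3.35 times more likely if H is true than if H is false.
Because LR exceeds 1, E is evidence for H.


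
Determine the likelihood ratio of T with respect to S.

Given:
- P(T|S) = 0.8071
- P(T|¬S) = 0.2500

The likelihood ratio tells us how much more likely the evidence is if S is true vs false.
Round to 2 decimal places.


Likelihood Ratio (LR) = P(T|S) / P(T|¬S)

LR = 0.8071 / 0.2500
   = 3.23

The evidence is 3.23 times more likely if S is true than if S is false.
Since LR > 1, the evidence supports S over ¬S.


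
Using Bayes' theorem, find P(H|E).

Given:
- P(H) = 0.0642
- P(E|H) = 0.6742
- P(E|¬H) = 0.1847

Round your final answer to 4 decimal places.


Bayes' theorem: P(H|E) = P(E|H) × P(H) / P(E)

Step 1: Calculate P(E) using law of total probability
P(E) = P(E|H)P(H) + P(E|¬H)P(¬H)
     = 0.6742 × 0.0642 + 0.1847 × 0.9358
     = 0.04328364 + 0.17284226
     = 0.21612590

Step 2: Apply Bayes' theorem
P(H|E) = P(E|H) × P(H) / P(E)
       = 0.04328364 / 0.21612590
       = 0.2003


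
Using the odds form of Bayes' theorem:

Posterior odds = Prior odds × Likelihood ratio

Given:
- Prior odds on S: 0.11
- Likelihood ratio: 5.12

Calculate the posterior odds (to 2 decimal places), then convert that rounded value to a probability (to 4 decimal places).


Step 1: Calculate posterior odds
Posterior odds = Prior odds × LR
               = 0.11 × 5.12
               = 0.56

Step 2: Convert to probability
P(S|E) = Posterior odds / (1 + Posterior odds)
       = 0.56 / (1 + 0.56)
       = 0.56 / 1.56
       = 0.3590

The evidence increased P(S) from 0.0991 to 0.3590.


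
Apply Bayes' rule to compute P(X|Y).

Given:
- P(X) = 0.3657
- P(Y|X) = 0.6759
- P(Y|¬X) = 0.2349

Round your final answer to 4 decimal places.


Bayes' theorem: P(X|Y) = P(Y|X) × P(X) / P(Y)

Step 1: Calculate P(Y) using law of total probability
P(Y) = P(Y|X)P(X) + P(Y|¬X)P(¬X)
     = 0.6759 × 0.3657 + 0.2349 × 0.6343
     = 0.24717663 + 0.14899707
     = 0.39617370

Step 2: Apply Bayes' theorem
P(X|Y) = P(Y|X) × P(X) / P(Y)
       = 0.24717663 / 0.39617370
       = 0.6239


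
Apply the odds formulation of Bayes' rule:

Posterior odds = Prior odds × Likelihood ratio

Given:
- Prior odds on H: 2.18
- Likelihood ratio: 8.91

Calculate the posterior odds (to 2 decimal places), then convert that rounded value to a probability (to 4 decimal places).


Step 1: Calculate posterior odds
Posterior odds = Prior odds × LR
               = 2.18 × 8.91
               = 19.42

Step 2: Convert to probability
P(H|E) = Posterior odds / (1 + Posterior odds)
       = 19.42 / (1 + 19.42)
       = 19.42 / 20.42
       = 0.9510

The evidence increased P(H) from 0.6855 to 0.9510.


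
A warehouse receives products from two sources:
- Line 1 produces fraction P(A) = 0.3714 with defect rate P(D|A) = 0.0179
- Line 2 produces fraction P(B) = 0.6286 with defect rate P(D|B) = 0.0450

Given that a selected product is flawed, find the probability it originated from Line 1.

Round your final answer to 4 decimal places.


Let A = from Line 1, D = flawed

Given:
- P(A) = 0.3714, P(B) = 0.6286
- P(D|A) = 0.0179, P(D|B) = 0.0450

Step 1: Find P(D)
P(D) = P(D|A)P(A) + P(D|B)P(B)
     = 0.0179 × 0.3714 + 0.0450 × 0.6286
     = 0.00664806 + 0.02828700
     = 0.03493506

Step 2: Apply Bayes' theorem
P(A|D) = P(D|A)P(A) / P(D)
       = 0.00664806 / 0.03493506
       = 0.1903


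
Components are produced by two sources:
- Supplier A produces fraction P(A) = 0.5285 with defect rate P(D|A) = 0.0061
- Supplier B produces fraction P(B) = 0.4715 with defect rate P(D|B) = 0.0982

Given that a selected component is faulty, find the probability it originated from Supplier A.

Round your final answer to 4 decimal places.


Let A = from Supplier A, D = faulty

Given:
- P(A) = 0.5285, P(B) = 0.4715
- P(D|A) = 0.0061, P(D|B) = 0.0982

Step 1: Find P(D)
P(D) = P(D|A)P(A) + P(D|B)P(B)
     = 0.0061 × 0.5285 + 0.0982 × 0.4715
     = 0.00322385 + 0.04630130
     = 0.04952515

Step 2: Apply Bayes' theorem
P(A|D) = P(D|A)P(A) / P(D)
       = 0.00322385 / 0.04952515
       = 0.0651


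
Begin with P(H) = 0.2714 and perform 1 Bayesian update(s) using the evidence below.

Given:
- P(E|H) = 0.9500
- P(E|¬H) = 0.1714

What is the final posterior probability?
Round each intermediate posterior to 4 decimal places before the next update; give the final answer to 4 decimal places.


Sequential Bayesian updating:

Initial prior: P(H) = 0.2714

Update 1:
  P(E) = 0.9500 × 0.2714 + 0.1714 × 0.7286 = 0.25783000 + 0.12488204 = 0.38271204
  P(H|E) = 0.25783000 / 0.38271204 = 0.6737

Final posterior: 0.6737


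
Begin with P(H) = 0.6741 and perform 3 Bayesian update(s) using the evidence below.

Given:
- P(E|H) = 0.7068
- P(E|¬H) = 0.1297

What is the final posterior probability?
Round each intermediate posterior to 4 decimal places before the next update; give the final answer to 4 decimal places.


Sequential Bayesian updating:

Initial prior: P(H) = 0.6741

Update 1:
  P(E) = 0.7068 × 0.6741 + 0.1297 × 0.3259 = 0.47645388 + 0.04226923 = 0.51872311
  P(H|E) = 0.47645388 / 0.51872311 = 0.9185

Update 2:
  P(E) = 0.7068 × 0.9185 + 0.1297 × 0.0815 = 0.64919580 + 0.01057055 = 0.65976635
  P(H|E) = 0.64919580 / 0.65976635 = 0.9840

Update 3:
  P(E) = 0.7068 × 0.9840 + 0.1297 × 0.0160 = 0.69549120 + 0.00207520 = 0.69756640
  P(H|E) = 0.69549120 / 0.69756640 = 0.9970

Final posterior: 0.9970


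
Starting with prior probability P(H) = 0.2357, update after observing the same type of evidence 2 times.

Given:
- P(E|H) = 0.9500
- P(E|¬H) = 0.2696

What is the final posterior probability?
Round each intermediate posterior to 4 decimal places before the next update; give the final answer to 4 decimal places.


Sequential Bayesian updating:

Initial prior: P(H) = 0.2357

Update 1:
  P(E) = 0.9500 × 0.2357 + 0.2696 × 0.7643 = 0.22391500 + 0.20605528 = 0.42997028
  P(H|E) = 0.22391500 / 0.42997028 = 0.5208

Update 2:
  P(E) = 0.9500 × 0.5208 + 0.2696 × 0.4792 = 0.49476000 + 0.12919232 = 0.62395232
  P(H|E) = 0.49476000 / 0.62395232 = 0.7929

Final posterior: 0.7929


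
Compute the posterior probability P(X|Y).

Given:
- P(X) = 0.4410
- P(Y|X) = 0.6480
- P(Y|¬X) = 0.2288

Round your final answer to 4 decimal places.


Bayes' theorem: P(X|Y) = P(Y|X) × P(X) / P(Y)

Step 1: Calculate P(Y) using law of total probability
P(Y) = P(Y|X)P(X) + P(Y|¬X)P(¬X)
     = 0.6480 × 0.4410 + 0.2288 × 0.5590
     = 0.28576800 + 0.12789920
     = 0.41366720

Step 2: Apply Bayes' theorem
P(X|Y) = P(Y|X) × P(X) / P(Y)
       = 0.28576800 / 0.41366720
       = 0.6908


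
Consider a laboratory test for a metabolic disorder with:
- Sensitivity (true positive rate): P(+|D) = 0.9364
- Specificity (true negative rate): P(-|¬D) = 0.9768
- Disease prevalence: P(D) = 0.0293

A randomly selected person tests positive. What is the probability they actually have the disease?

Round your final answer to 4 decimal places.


Let D = has disease, + = positive test

Given:
- P(D) = 0.0293 (prevalence)
- P(+|D) = 0.9364 (sensitivity)
- P(-|¬D) = 0.9768 (specificity)
- P(+|¬D) = 0.0232 (false positive rate = 1 - specificity)

Step 1: Find P(+)
P(+) = P(+|D)P(D) + P(+|¬D)P(¬D)
     = 0.9364 × 0.0293 + 0.0232 × 0.9707
     = 0.02743652 + 0.02252024
     = 0.04995676

Step 2: Apply Bayes' theorem for P(D|+)
P(D|+) = P(+|D)P(D) / P(+)
       = 0.02743652 / 0.04995676
       = 0.5492


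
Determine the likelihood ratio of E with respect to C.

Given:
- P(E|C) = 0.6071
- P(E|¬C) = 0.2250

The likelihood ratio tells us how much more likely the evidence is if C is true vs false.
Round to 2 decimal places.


Likelihood Ratio (LR) = P(E|C) / P(E|¬C)

LR = 0.6071 / 0.2250
   = 2.70

The evidence is 2.70 times more likely if C is true than if C is false.
Since LR > 1, the evidence supports C over ¬C.


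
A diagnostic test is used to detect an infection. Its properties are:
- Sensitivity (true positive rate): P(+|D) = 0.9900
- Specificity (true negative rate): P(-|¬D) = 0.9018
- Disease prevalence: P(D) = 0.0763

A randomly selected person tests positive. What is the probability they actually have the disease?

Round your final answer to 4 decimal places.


Let D = has disease, + = positive test

Given:
- P(D) = 0.0763 (prevalence)
- P(+|D) = 0.9900 (sensitivity)
- P(-|¬D) = 0.9018 (specificity)
- P(+|¬D) = 0.0982 (false positive rate = 1 - specificity)

Step 1: Find P(+)
P(+) = P(+|D)P(D) + P(+|¬D)P(¬D)
     = 0.9900 × 0.0763 + 0.0982 × 0.9237
     = 0.07553700 + 0.09070734
     = 0.16624434

Step 2: Apply Bayes' theorem for P(D|+)
P(D|+) = P(+|D)P(D) / P(+)
       = 0.07553700 / 0.16624434
       = 0.4544


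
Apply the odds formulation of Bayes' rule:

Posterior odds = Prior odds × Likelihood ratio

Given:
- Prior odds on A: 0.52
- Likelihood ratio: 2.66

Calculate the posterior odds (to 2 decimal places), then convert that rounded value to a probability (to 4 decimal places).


Step 1: Calculate posterior odds
Posterior odds = Prior odds × LR
               = 0.52 × 2.66
               = 1.38

Step 2: Convert to probability
P(A|E) = Posterior odds / (1 + Posterior odds)
       = 1.38 / (1 + 1.38)
       = 1.38 / 2.38
       = 0.5798

The evidence increased P(A) from 0.3421 to 0.5798.


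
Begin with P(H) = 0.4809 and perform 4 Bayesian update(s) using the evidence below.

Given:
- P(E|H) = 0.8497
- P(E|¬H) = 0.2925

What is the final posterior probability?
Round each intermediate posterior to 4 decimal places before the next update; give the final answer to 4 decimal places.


Sequential Bayesian updating:

Initial prior: P(H) = 0.4809

Update 1:
  P(E) = 0.8497 × 0.4809 + 0.2925 × 0.5191 = 0.40862073 + 0.15183675 = 0.56045748
  P(H|E) = 0.40862073 / 0.56045748 = 0.7291

Update 2:
  P(E) = 0.8497 × 0.7291 + 0.2925 × 0.2709 = 0.61951627 + 0.07923825 = 0.69875452
  P(H|E) = 0.61951627 / 0.69875452 = 0.8866

Update 3:
  P(E) = 0.8497 × 0.8866 + 0.2925 × 0.1134 = 0.75334402 + 0.03316950 = 0.78651352
  P(H|E) = 0.75334402 / 0.78651352 = 0.9578

Update 4:
  P(E) = 0.8497 × 0.9578 + 0.2925 × 0.0422 = 0.81384266 + 0.01234350 = 0.82618616
  P(H|E) = 0.81384266 / 0.82618616 = 0.9851

Final posterior: 0.9851


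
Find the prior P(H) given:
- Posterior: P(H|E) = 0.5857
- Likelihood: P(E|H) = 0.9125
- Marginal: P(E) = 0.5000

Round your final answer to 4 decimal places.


From Bayes' theorem: P(H|E) = P(E|H) × P(H) / P(E)

Rearranging for P(H):
P(H) = P(H|E) × P(E) / P(E|H)
     = 0.5857 × 0.5000 / 0.9125
     = 0.29285000 / 0.9125
     = 0.3209
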